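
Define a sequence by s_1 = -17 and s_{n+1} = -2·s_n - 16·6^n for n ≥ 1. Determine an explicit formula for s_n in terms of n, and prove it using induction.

Computing the first terms: s_1 = -17, s_2 = -62, s_3 = -452. This suggests s_n = -5(-2)^(n - 1) - 2·6^n.
When n = 1: the formula gives -17 = -17 = s_1.
For the inductive step, assume it holds for an arbitrary k ≥ 1, so s_k = -5(-2)^(k - 1) - 2·6^k.
Then s_{k+1} = -2·s_k - 16·6^k = -2·(-5(-2)^(k - 1) - 2·6^k) - 16·6^k = -5(-2)^k - 2·6^(k + 1) = -5(-2)^((k+1) - 1) - 2·6^(k+1),
which is the claimed formula at n = k+1.
By induction, the statement is established for all n ≥ 1.

s_n = -5(-2)^(n - 1) - 2·6^n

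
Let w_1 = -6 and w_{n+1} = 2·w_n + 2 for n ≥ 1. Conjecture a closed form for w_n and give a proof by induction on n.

Computing the first terms: w_1 = -6, w_2 = -10, w_3 = -18. This suggests w_n = -2^(n + 1) - 2.
Base step (n = 1): the formula gives -6 = -6 = w_1.
For the inductive step, assume it holds for an arbitrary m ≥ 1, so w_m = -2^(m + 1) - 2.
Then w_{m+1} = 2·w_m + 2 = 2·(-2^(m + 1) - 2) + 2 = -2^(m + 2) - 2 = -2^((m+1) + 1) - 2,
which is the claimed formula at n = m+1.
This completes the induction.

w_n = -2^(n + 1) - 2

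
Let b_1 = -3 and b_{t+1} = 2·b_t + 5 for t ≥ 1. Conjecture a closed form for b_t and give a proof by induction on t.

Computing the first terms: b_1 = -3, b_2 = -1, b_3 = 3. This suggests b_t = 2^t - 5.
When t = 1: the formula gives -3 = -3 = b_1.
Inductive step: suppose the statement holds for some j ≥ 1, so b_j = 2^j - 5.
Then b_{j+1} = 2·b_j + 5 = 2·(2^j - 5) + 5 = 2^(j + 1) - 5,
which is the claimed formula at t = j+1.
Hence, by induction on t, the claim holds for every t ≥ 1.

b_t = 2^t - 5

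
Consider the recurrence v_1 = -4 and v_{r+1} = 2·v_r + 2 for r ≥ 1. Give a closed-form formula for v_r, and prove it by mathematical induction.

v_r = -2^r - 2

Computing the first terms: v_1 = -4, v_2 = -6, v_3 = -10. This suggests v_r = -2^r - 2.
Base case (r = 1): the formula gives -4 = -4 = v_1.
Inductive step: assume the claim holds for r = p, so v_p = -2^p - 2.
Then v_{p+1} = 2·v_p + 2 = 2·(-2^p - 2) + 2 = -2^(p + 1) - 2,
which is the claimed formula at r = p+1.
Hence, by induction on r, the claim holds for every r ≥ 1.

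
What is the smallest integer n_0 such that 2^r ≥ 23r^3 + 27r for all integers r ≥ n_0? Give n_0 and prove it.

n_0 = 17

At r = 16: 65536 < 94640, so the inequality fails and n_0 ≥ 17. We prove 2^r ≥ 23r^3 + 27r for all r ≥ 17.
Base step (r = 17): 2^r = 131072 and 23r^3 + 27r = 113458, so 131072 ≥ 113458.
For the inductive step, assume it holds for an arbitrary i ≥ 17, so 2^i ≥ 23i^3 + 27i.
Then 2^(i + 1) = 2·(2^i) ≥ 2·(23i^3 + 27i).
Also, for i ≥ 17 we have 2·(23i^3 + 27i) ≥ 23(i+1)^3 + 27(i+1), since 2·(23i^3 + 27i) − (23(i+1)^3 + 27(i+1)) = 23i^3 - 69i^2 - 42i - 50, which is nonnegative for all i ≥ 17.
Combining, 2^(i + 1) ≥ 23(i+1)^3 + 27(i+1).
Hence, by induction on r, the claim holds for every r ≥ 17.
Hence the smallest such n_0 is 17.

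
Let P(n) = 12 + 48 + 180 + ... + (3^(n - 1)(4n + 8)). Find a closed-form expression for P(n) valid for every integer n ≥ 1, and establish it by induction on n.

We claim P(n) = 3^n(2n + 3) - 3 for all n ≥ 1.
When n = 1: P(1) = 12, and the closed form gives 12. They agree.
For the inductive step, assume it holds for an arbitrary j ≥ 1, so P(j) = 3^j(2j + 3) - 3.
Then P(j+1) = P(j) + (4·3^j(j + 3)) = (3^j(2j + 3) - 3) + (4·3^j(j + 3)).
Simplifying, P(j+1) = 6·3^j·j + 15·3^j - 3 = 3^(j+1)(2(j+1) + 3) - 3,
which is the closed form with n = j+1.
This completes the induction.

P(n) = 3^n(2n + 3) - 3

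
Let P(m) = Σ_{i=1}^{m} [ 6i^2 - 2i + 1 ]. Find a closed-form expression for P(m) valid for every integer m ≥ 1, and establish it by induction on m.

We claim P(m) = m(2m^2 + 2m + 1) for all m ≥ 1.
For the base case m = 1: P(1) = 5, and the closed form gives 5. They agree.
Inductive step: suppose the statement holds for some i ≥ 1, so P(i) = i(2i^2 + 2i + 1).
Then P(i+1) = P(i) + (6i^2 + 10i + 5) = (i(2i^2 + 2i + 1)) + (6i^2 + 10i + 5).
Simplifying, P(i+1) = (i + 1)(2i^2 + 6i + 5) = (i+1)(2(i+1)^2 + 2(i+1) + 1),
which is the closed form with m = i+1.
By the principle of mathematical induction, the result holds for all m ≥ 1.

P(m) = m(2m^2 + 2m + 1)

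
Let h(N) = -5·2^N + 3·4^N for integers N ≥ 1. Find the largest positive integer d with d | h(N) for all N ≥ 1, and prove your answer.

Computing the first values: h(1) = 2 and h(2) = 28; gcd(2, 28) = 2, so d ≤ 2.
We prove 2 | -5·2^N + 3·4^N for all N ≥ 1 by induction on N.
Base case (N = 1): h(1) = 2 = 2·(1), so 2 | h(1).
Suppose the result is true for N = j, i.e. 2 | h(j). Then
h(j+1) − 4·h(j) = (-5·2^(j+1) + 3·4^(j+1)) − 4·(-5·2^j + 3·4^j) = (-5)·2^j·(2 − 4) = (10)·2^j. Since 2 | h(j) by the inductive hypothesis, 2 | 4·h(j); and 2 | 10 since 10 = 2·5. Therefore 2 | h(j+1).
Hence, by induction on N, the claim holds for every N ≥ 1.
Therefore the largest such d is 2.

d = 2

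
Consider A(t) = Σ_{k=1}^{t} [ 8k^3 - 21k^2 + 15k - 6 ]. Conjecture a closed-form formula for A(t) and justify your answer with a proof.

We claim A(t) = t(t - 2)(2t^2 + t + 1) for all t ≥ 1.
Base step (t = 1): A(1) = -4, and the closed form gives -4. They agree.
Suppose the result is true for t = k, so A(k) = k(2k^3 - 3k^2 - k - 2).
Then A(k+1) = A(k) + (8k^3 + 3k^2 - 3k - 4) = (k(2k^3 - 3k^2 - k - 2)) + (8k^3 + 3k^2 - 3k - 4).
Simplifying, A(k+1) = (k - 1)(k + 1)(2k^2 + 5k + 4) = (k+1)((k+1) - 2)(2(k+1)^2 + (k+1) + 1),
which is the closed form with t = k+1.
Hence, by induction on t, the claim holds for every t ≥ 1.

A(t) = t(t - 2)(2t^2 + t + 1)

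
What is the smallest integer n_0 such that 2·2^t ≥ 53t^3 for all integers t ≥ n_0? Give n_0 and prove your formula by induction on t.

n_0 = 17

At t = 16: 131072 < 217088, so the inequality fails and n_0 ≥ 17. We prove 2·2^t ≥ 53t^3 for all t ≥ 17.
When t = 17: 2·2^t = 262144 and 53t^3 = 260389, so 262144 ≥ 260389.
Inductive step: suppose the statement holds for some r ≥ 17, so 2·2^r ≥ 53r^3.
Then 2·2^(r + 1) = 2·(2·2^r) ≥ 2·(53r^3).
Also, for r ≥ 17 we have 2·(53r^3) ≥ 53(r+1)^3, since 2 ≥ (1 + 1/r)^3 for all r ≥ 17.
Combining, 2·2^(r + 1) ≥ 53(r+1)^3.
Hence, by induction on t, the claim holds for every t ≥ 17.
Hence the smallest such n_0 is 17.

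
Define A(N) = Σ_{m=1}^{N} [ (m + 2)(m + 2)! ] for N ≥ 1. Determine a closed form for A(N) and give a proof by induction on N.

A(N) = (N + 3)! - 6

We claim A(N) = (N + 3)! - 6 for all N ≥ 1.
Base case (N = 1): A(1) = 18, and the closed form gives 18. They agree.
Inductive step: suppose the statement holds for some m ≥ 1, so A(m) = (m + 3)! - 6.
Then A(m+1) = A(m) + ((m + 3)(m + 3)!) = ((m + 3)! - 6) + ((m + 3)(m + 3)!).
Simplifying, A(m+1) = ((m+1) + 3)! - 6,
which is the closed form with N = m+1.
By induction, the statement is established for all N ≥ 1.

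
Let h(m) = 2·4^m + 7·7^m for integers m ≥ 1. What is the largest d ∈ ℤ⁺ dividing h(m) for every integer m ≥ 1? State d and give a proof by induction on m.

Computing the first values: h(1) = 57 and h(2) = 375; gcd(57, 375) = 3, so d ≤ 3.
We prove 3 | 2·4^m + 7·7^m for all m ≥ 1 by induction on m.
Base case (m = 1): h(1) = 57 = 3·(19), so 3 | h(1).
Inductive step: assume the claim holds for m = i, i.e. 3 | h(i). Then
h(i+1) − 7·h(i) = (2·4^(i+1) + 7·7^(i+1)) − 7·(2·4^i + 7·7^i) = (2)·4^i·(4 − 7) = (-6)·4^i. Since 3 | h(i) by the inductive hypothesis, 3 | 7·h(i); and 3 | -6 since -6 = 3·-2. Therefore 3 | h(i+1).
By induction, the statement is established for all m ≥ 1.
Therefore the largest such d is 3.

d = 3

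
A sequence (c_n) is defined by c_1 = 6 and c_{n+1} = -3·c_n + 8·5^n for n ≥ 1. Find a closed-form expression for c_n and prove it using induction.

c_n = (-3)^(n - 1) + 5^n

Computing the first terms: c_1 = 6, c_2 = 22, c_3 = 134. This suggests c_n = (-3)^(n - 1) + 5^n.
For the base case n = 1: the formula gives 6 = 6 = c_1.
Inductive step: suppose the statement holds for some m ≥ 1, so c_m = (-3)^(m - 1) + 5^m.
Then c_{m+1} = -3·c_m + 8·5^m = -3·((-3)^(m - 1) + 5^m) + 8·5^m = (-3)^m + 5^(m + 1) = (-3)^((m+1) - 1) + 5^(m+1),
which is the claimed formula at n = m+1.
By induction, the statement is established for all n ≥ 1.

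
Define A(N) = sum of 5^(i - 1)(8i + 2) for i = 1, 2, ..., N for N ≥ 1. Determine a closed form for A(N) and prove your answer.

We claim A(N) = 2·5^N·N for all N ≥ 1.
For the base case N = 1: A(1) = 10, and the closed form gives 10. They agree.
Inductive step: suppose the statement holds for some i ≥ 1, so A(i) = 2·5^i·i.
Then A(i+1) = A(i) + (5^i(8i + 10)) = (2·5^i·i) + (5^i(8i + 10)).
Simplifying, A(i+1) = 10·5^i(i + 1) = 2·5^(i+1)·(i+1),
which is the closed form with N = i+1.
By induction, the statement is established for all N ≥ 1.

A(N) = 2·5^N·N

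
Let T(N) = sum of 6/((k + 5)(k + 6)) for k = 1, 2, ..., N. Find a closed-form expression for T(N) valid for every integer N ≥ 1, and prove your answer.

We claim T(N) = N/(N + 6) for all N ≥ 1.
When N = 1: T(1) = 1/7, and the closed form gives 1/7. They agree.
For the inductive step, assume it holds for an arbitrary k ≥ 1, so T(k) = k/(k + 6).
Then T(k+1) = T(k) + (6/((k + 6)(k + 7))) = (k/(k + 6)) + (6/((k + 6)(k + 7))).
Simplifying, T(k+1) = (k + 1)/(k + 7) = (k+1)/((k+1) + 6),
which is the closed form with N = k+1.
Hence, by induction on N, the claim holds for every N ≥ 1.

T(N) = N/(N + 6)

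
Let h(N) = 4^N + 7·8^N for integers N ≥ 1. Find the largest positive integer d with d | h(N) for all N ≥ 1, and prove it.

d = 4

Computing the first values: h(1) = 60 and h(2) = 464; gcd(60, 464) = 4, so d ≤ 4.
We prove 4 | 4^N + 7·8^N for all N ≥ 1 by induction on N.
For the base case N = 1: h(1) = 60 = 4·(15), so 4 | h(1).
Inductive step: suppose the statement holds for some p ≥ 1, i.e. 4 | h(p). Then
h(p+1) − 8·h(p) = (4^(p+1) + 7·8^(p+1)) − 8·(4^p + 7·8^p) = (1)·4^p·(4 − 8) = (-4)·4^p. Since 4 | h(p) by the inductive hypothesis, 4 | 8·h(p); and 4 | -4 since -4 = 4·-1. Therefore 4 | h(p+1).
By induction, the statement is established for all N ≥ 1.
Therefore the largest such d is 4.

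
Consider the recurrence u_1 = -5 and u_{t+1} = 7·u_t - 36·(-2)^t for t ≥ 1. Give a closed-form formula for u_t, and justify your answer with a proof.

Computing the first terms: u_1 = -5, u_2 = 37, u_3 = 115. This suggests u_t = (-2)^(t + 2) + 3·7^(t - 1).
For the base case t = 1: the formula gives -5 = -5 = u_1.
Suppose the result is true for t = p, so u_p = (-2)^(p + 2) + 3·7^(p - 1).
Then u_{p+1} = 7·u_p - 36·(-2)^p = 7·((-2)^(p + 2) + 3·7^(p - 1)) - 36·(-2)^p = (-2)^(p + 3) + 3·7^p = (-2)^((p+1) + 2) + 3·7^((p+1) - 1),
which is the claimed formula at t = p+1.
By the principle of mathematical induction, the result holds for all t ≥ 1.

u_t = (-2)^(t + 2) + 3·7^(t - 1)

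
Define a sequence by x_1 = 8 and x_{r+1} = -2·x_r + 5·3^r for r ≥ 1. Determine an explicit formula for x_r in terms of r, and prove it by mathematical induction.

Computing the first terms: x_1 = 8, x_2 = -1, x_3 = 47. This suggests x_r = 5(-2)^(r - 1) + 3^r.
Base case (r = 1): the formula gives 8 = 8 = x_1.
Inductive step: suppose the statement holds for some m ≥ 1, so x_m = 5(-2)^(m - 1) + 3^m.
Then x_{m+1} = -2·x_m + 5·3^m = -2·(5(-2)^(m - 1) + 3^m) + 5·3^m = 5(-2)^m + 3^(m + 1) = 5(-2)^((m+1) - 1) + 3^(m+1),
which is the claimed formula at r = m+1.
This completes the induction.

x_r = 5(-2)^(r - 1) + 3^r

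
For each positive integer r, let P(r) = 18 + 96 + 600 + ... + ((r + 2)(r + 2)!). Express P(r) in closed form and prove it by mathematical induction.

P(r) = (r + 3)! - 6

We claim P(r) = (r + 3)! - 6 for all r ≥ 1.
Base case (r = 1): P(1) = 18, and the closed form gives 18. They agree.
Inductive step: suppose the statement holds for some k ≥ 1, so P(k) = (k + 3)! - 6.
Then P(k+1) = P(k) + ((k + 3)(k + 3)!) = ((k + 3)! - 6) + ((k + 3)(k + 3)!).
Simplifying, P(k+1) = ((k+1) + 3)! - 6,
which is the closed form with r = k+1.
This completes the induction.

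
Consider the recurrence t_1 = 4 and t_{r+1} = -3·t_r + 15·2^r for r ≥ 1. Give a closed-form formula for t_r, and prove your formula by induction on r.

t_r = -2(-3)^(r - 1) + 3·2^r

Computing the first terms: t_1 = 4, t_2 = 18, t_3 = 6. This suggests t_r = -2(-3)^(r - 1) + 3·2^r.
When r = 1: the formula gives 4 = 4 = t_1.
Inductive step: suppose the statement holds for some j ≥ 1, so t_j = -2(-3)^(j - 1) + 3·2^j.
Then t_{j+1} = -3·t_j + 15·2^j = -3·(-2(-3)^(j - 1) + 3·2^j) + 15·2^j = -2(-3)^j + 3·2^(j + 1) = -2(-3)^((j+1) - 1) + 3·2^(j+1),
which is the claimed formula at r = j+1.
By the principle of mathematical induction, the result holds for all r ≥ 1.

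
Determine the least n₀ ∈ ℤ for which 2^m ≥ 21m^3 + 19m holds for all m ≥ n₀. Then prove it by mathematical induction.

n₀ = 17

At m = 16: 65536 < 86320, so the inequality fails and n₀ ≥ 17. We prove 2^m ≥ 21m^3 + 19m for all m ≥ 17.
When m = 17: 2^m = 131072 and 21m^3 + 19m = 103496, so 131072 ≥ 103496.
Suppose the result is true for m = r, so 2^r ≥ 21r^3 + 19r.
Then 2^(r + 1) = 2·(2^r) ≥ 2·(21r^3 + 19r).
Also, for r ≥ 17 we have 2·(21r^3 + 19r) ≥ 21(r+1)^3 + 19(r+1), since 2·(21r^3 + 19r) − (21(r+1)^3 + 19(r+1)) = 21r^3 - 63r^2 - 44r - 40, which is nonnegative for all r ≥ 17.
Combining, 2^(r + 1) ≥ 21(r+1)^3 + 19(r+1).
By induction, the statement is established for all m ≥ 17.
Hence the smallest such n₀ is 17.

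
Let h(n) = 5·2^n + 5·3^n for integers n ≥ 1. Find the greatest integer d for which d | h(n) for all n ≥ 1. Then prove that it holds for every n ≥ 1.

d = 5

Computing the first values: h(1) = 25 and h(2) = 65; gcd(25, 65) = 5, so d ≤ 5.
We prove 5 | 5·2^n + 5·3^n for all n ≥ 1 by induction on n.
Base step (n = 1): h(1) = 25 = 5·(5), so 5 | h(1).
Suppose the result is true for n = m, i.e. 5 | h(m). Then
h(m+1) − 3·h(m) = (5·2^(m+1) + 5·3^(m+1)) − 3·(5·2^m + 5·3^m) = (5)·2^m·(2 − 3) = (-5)·2^m. Since 5 | h(m) by the inductive hypothesis, 5 | 3·h(m); and 5 | -5 since -5 = 5·-1. Therefore 5 | h(m+1).
By the principle of mathematical induction, the result holds for all n ≥ 1.
Therefore the largest such d is 5.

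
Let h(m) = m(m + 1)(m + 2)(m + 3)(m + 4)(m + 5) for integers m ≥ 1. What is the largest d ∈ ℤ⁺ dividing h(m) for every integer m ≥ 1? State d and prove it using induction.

d = 720

Computing the first values: h(1) = 720 and h(2) = 5040; gcd(720, 5040) = 720, so d ≤ 720.
We prove 720 | m(m + 1)(m + 2)(m + 3)(m + 4)(m + 5) for all m ≥ 1 by induction on m.
For the base case m = 1: h(1) = 720 = 720·(1), so 720 | h(1).
Inductive step: suppose the statement holds for some k ≥ 1, i.e. 720 | h(k). Then
h(k+1) − h(k) = (k+1)·(k+2)·(k+3)·(k+4)·(k+5)·(k+6) − k·(k+1)·(k+2)·(k+3)·(k+4)·(k+5) = (k+1)·(k+2)·(k+3)·(k+4)·(k+5)·[(k+6) − k] = 6·(k+1)·(k+2)·(k+3)·(k+4)·(k+5). The product of 5 consecutive integers is divisible by (5)! = 120, so h(k+1) − h(k) is divisible by 6·120 = 720. By the inductive hypothesis 720 | h(k), hence 720 | h(k+1).
By the principle of mathematical induction, the result holds for all m ≥ 1.
Therefore the largest such d is 720.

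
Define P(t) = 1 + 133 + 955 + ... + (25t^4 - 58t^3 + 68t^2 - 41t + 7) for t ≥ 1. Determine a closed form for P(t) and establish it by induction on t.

P(t) = t(5t^4 - 2t^3 + 2t^2 - t - 3)

We claim P(t) = t(5t^4 - 2t^3 + 2t^2 - t - 3) for all t ≥ 1.
Base case (t = 1): P(1) = 1, and the closed form gives 1. They agree.
For the inductive step, assume it holds for an arbitrary p ≥ 1, so P(p) = p(5p^4 - 2p^3 + 2p^2 - p - 3).
Then P(p+1) = P(p) + (25p^4 + 42p^3 + 44p^2 + 21p + 1) = (p(5p^4 - 2p^3 + 2p^2 - p - 3)) + (25p^4 + 42p^3 + 44p^2 + 21p + 1).
Simplifying, P(p+1) = (p + 1)(5p^4 + 18p^3 + 26p^2 + 17p + 1) = (p+1)(5(p+1)^4 - 2(p+1)^3 + 2(p+1)^2 - (p+1) - 3),
which is the closed form with t = p+1.
Hence, by induction on t, the claim holds for every t ≥ 1.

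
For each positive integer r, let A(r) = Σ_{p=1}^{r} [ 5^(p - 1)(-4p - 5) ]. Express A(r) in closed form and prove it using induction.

A(r) = -5^r(r + 1) + 1

We claim A(r) = -5^r(r + 1) + 1 for all r ≥ 1.
When r = 1: A(1) = -9, and the closed form gives -9. They agree.
For the inductive step, assume it holds for an arbitrary p ≥ 1, so A(p) = -5^p(p + 1) + 1.
Then A(p+1) = A(p) + (5^p(-4p - 9)) = (-5^p(p + 1) + 1) + (5^p(-4p - 9)).
Simplifying, A(p+1) = -5·5^p·p - 10·5^p + 1 = -5^(p+1)((p+1) + 1) + 1,
which is the closed form with r = p+1.
By the principle of mathematical induction, the result holds for all r ≥ 1.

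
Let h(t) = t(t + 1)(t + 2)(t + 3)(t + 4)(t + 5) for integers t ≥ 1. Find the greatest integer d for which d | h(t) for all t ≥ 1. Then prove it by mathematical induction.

Computing the first values: h(1) = 720 and h(2) = 5040; gcd(720, 5040) = 720, so d ≤ 720.
We prove 720 | t(t + 1)(t + 2)(t + 3)(t + 4)(t + 5) for all t ≥ 1 by induction on t.
Base step (t = 1): h(1) = 720 = 720·(1), so 720 | h(1).
For the inductive step, assume it holds for an arbitrary k ≥ 1, i.e. 720 | h(k). Then
h(k+1) − h(k) = (k+1)·(k+2)·(k+3)·(k+4)·(k+5)·(k+6) − k·(k+1)·(k+2)·(k+3)·(k+4)·(k+5) = (k+1)·(k+2)·(k+3)·(k+4)·(k+5)·[(k+6) − k] = 6·(k+1)·(k+2)·(k+3)·(k+4)·(k+5). The product of 5 consecutive integers is divisible by (5)! = 120, so h(k+1) − h(k) is divisible by 6·120 = 720. By the inductive hypothesis 720 | h(k), hence 720 | h(k+1).
By the principle of mathematical induction, the result holds for all t ≥ 1.
Therefore the largest such d is 720.

d = 720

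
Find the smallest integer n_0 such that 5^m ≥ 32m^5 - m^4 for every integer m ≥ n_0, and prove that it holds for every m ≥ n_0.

n_0 = 9

At m = 8: 390625 < 1044480, so the inequality fails and n_0 ≥ 9. We prove 5^m ≥ 32m^5 - m^4 for all m ≥ 9.
Base case (m = 9): 5^m = 1953125 and 32m^5 - m^4 = 1883007, so 1953125 ≥ 1883007.
Inductive step: suppose the statement holds for some k ≥ 9, so 5^k ≥ 32k^5 - k^4.
Then 5^(k + 1) = 5·(5^k) ≥ 5·(32k^5 - k^4).
Also, for k ≥ 9 we have 5·(32k^5 - k^4) ≥ 32(k+1)^5 - (k+1)^4, since 5·(32k^5 - k^4) − (32(k+1)^5 - (k+1)^4) = 128k^5 - 164k^4 - 316k^3 - 314k^2 - 156k - 31, which is nonnegative for all k ≥ 9.
Combining, 5^(k + 1) ≥ 32(k+1)^5 - (k+1)^4.
This completes the induction.
Hence the smallest such n_0 is 9.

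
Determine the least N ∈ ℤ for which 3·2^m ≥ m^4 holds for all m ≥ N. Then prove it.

N = 14

At m = 13: 24576 < 28561, so the inequality fails and N ≥ 14. We prove 3·2^m ≥ m^4 for all m ≥ 14.
When m = 14: 3·2^m = 49152 and m^4 = 38416, so 49152 ≥ 38416.
Inductive step: suppose the statement holds for some i ≥ 14, so 3·2^i ≥ i^4.
Then 3·2^(i + 1) = 2·(3·2^i) ≥ 2·(i^4).
Also, for i ≥ 14 we have 2·(i^4) ≥ (i+1)^4, since 2 ≥ (1 + 1/i)^4 for all i ≥ 14.
Combining, 3·2^(i + 1) ≥ (i+1)^4.
By induction, the statement is established for all m ≥ 14.
Hence the smallest such N is 14.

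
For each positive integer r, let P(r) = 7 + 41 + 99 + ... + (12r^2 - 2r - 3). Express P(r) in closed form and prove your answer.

P(r) = r(4r^2 + 5r - 2)

We claim P(r) = r(4r^2 + 5r - 2) for all r ≥ 1.
Base step (r = 1): P(1) = 7, and the closed form gives 7. They agree.
Inductive step: suppose the statement holds for some p ≥ 1, so P(p) = p(4p^2 + 5p - 2).
Then P(p+1) = P(p) + (12p^2 + 22p + 7) = (p(4p^2 + 5p - 2)) + (12p^2 + 22p + 7).
Simplifying, P(p+1) = (p + 1)(4p^2 + 13p + 7) = (p+1)(4(p+1)^2 + 5(p+1) - 2),
which is the closed form with r = p+1.
Hence, by induction on r, the claim holds for every r ≥ 1.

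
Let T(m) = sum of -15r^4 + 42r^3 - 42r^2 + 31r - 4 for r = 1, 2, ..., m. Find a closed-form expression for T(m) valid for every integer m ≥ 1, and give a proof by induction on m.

T(m) = -m(3m^4 - 3m^3 - 2m^2 - 5m - 5)

We claim T(m) = -m(3m^4 - 3m^3 - 2m^2 - 5m - 5) for all m ≥ 1.
When m = 1: T(1) = 12, and the closed form gives 12. They agree.
Inductive step: suppose the statement holds for some r ≥ 1, so T(r) = r(-3r^4 + 3r^3 + 2r^2 + 5r + 5).
Then T(r+1) = T(r) + (-15r^4 - 18r^3 - 6r^2 + 13r + 12) = (r(-3r^4 + 3r^3 + 2r^2 + 5r + 5)) + (-15r^4 - 18r^3 - 6r^2 + 13r + 12).
Simplifying, T(r+1) = -(r + 1)(3r^4 + 9r^3 + 7r^2 - 6r - 12) = -(r+1)(3(r+1)^4 - 3(r+1)^3 - 2(r+1)^2 - 5(r+1) - 5),
which is the closed form with m = r+1.
This completes the induction.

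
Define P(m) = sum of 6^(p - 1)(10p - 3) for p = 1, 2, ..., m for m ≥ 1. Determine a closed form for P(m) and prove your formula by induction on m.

We claim P(m) = 6^m(2m - 1) + 1 for all m ≥ 1.
For the base case m = 1: P(1) = 7, and the closed form gives 7. They agree.
For the inductive step, assume it holds for an arbitrary p ≥ 1, so P(p) = 6^p(2p - 1) + 1.
Then P(p+1) = P(p) + (6^p(10p + 7)) = (6^p(2p - 1) + 1) + (6^p(10p + 7)).
Simplifying, P(p+1) = 12·6^p·p + 6·6^p + 1 = 6^(p+1)(2(p+1) - 1) + 1,
which is the closed form with m = p+1.
Hence, by induction on m, the claim holds for every m ≥ 1.

P(m) = 6^m(2m - 1) + 1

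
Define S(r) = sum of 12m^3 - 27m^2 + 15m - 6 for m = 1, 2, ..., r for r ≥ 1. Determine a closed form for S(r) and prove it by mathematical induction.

S(r) = 3r(r^3 - r^2 - r - 1)

We claim S(r) = 3r(r^3 - r^2 - r - 1) for all r ≥ 1.
Base step (r = 1): S(1) = -6, and the closed form gives -6. They agree.
Inductive step: assume the claim holds for r = m, so S(m) = 3m(m^3 - m^2 - m - 1).
Then S(m+1) = S(m) + (12m^3 + 9m^2 - 3m - 6) = (3m(m^3 - m^2 - m - 1)) + (12m^3 + 9m^2 - 3m - 6).
Simplifying, S(m+1) = 3(m + 1)(m^3 + 2m^2 - 2) = 3(m+1)((m+1)^3 - (m+1)^2 - (m+1) - 1),
which is the closed form with r = m+1.
By induction, the statement is established for all r ≥ 1.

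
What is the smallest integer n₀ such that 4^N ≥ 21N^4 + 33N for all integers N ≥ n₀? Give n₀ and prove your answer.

At N = 8: 65536 < 86280, so the inequality fails and n₀ ≥ 9. We prove 4^N ≥ 21N^4 + 33N for all N ≥ 9.
For the base case N = 9: 4^N = 262144 and 21N^4 + 33N = 138078, so 262144 ≥ 138078.
Inductive step: assume the claim holds for N = j, so 4^j ≥ 21j^4 + 33j.
Then 4^(j + 1) = 4·(4^j) ≥ 4·(21j^4 + 33j).
Also, for j ≥ 9 we have 4·(21j^4 + 33j) ≥ 21(j+1)^4 + 33(j+1), since 4·(21j^4 + 33j) − (21(j+1)^4 + 33(j+1)) = 63j^4 - 84j^3 - 126j^2 + 15j - 54, which is nonnegative for all j ≥ 9.
Combining, 4^(j + 1) ≥ 21(j+1)^4 + 33(j+1).
This completes the induction.
Hence the smallest such n₀ is 9.

n₀ = 9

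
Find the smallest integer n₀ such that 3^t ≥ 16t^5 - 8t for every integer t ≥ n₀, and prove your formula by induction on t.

n₀ = 15

At t = 14: 4782969 < 8605072, so the inequality fails and n₀ ≥ 15. We prove 3^t ≥ 16t^5 - 8t for all t ≥ 15.
Base step (t = 15): 3^t = 14348907 and 16t^5 - 8t = 12149880, so 14348907 ≥ 12149880.
Suppose the result is true for t = i, so 3^i ≥ 16i^5 - 8i.
Then 3^(i + 1) = 3·(3^i) ≥ 3·(16i^5 - 8i).
Also, for i ≥ 15 we have 3·(16i^5 - 8i) ≥ 16(i+1)^5 - 8(i+1), since 3·(16i^5 - 8i) − (16(i+1)^5 - 8(i+1)) = 32i^5 - 80i^4 - 160i^3 - 160i^2 - 96i - 8, which is nonnegative for all i ≥ 15.
Combining, 3^(i + 1) ≥ 16(i+1)^5 - 8(i+1).
Hence, by induction on t, the claim holds for every t ≥ 15.
Hence the smallest such n₀ is 15.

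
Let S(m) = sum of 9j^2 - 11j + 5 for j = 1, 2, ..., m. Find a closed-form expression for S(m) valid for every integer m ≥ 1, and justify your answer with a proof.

We claim S(m) = m(3m^2 - m + 1) for all m ≥ 1.
When m = 1: S(1) = 3, and the closed form gives 3. They agree.
Inductive step: assume the claim holds for m = j, so S(j) = j(3j^2 - j + 1).
Then S(j+1) = S(j) + (9j^2 + 7j + 3) = (j(3j^2 - j + 1)) + (9j^2 + 7j + 3).
Simplifying, S(j+1) = (j + 1)(3j^2 + 5j + 3) = (j+1)(3(j+1)^2 - (j+1) + 1),
which is the closed form with m = j+1.
Hence, by induction on m, the claim holds for every m ≥ 1.

S(m) = m(3m^2 - m + 1)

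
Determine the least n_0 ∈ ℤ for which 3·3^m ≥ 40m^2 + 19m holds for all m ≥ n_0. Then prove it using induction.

At m = 5: 729 < 1095, so the inequality fails and n_0 ≥ 6. We prove 3·3^m ≥ 40m^2 + 19m for all m ≥ 6.
When m = 6: 3·3^m = 2187 and 40m^2 + 19m = 1554, so 2187 ≥ 1554.
Inductive step: assume the claim holds for m = r, so 3·3^r ≥ 40r^2 + 19r.
Then 3·3^(r + 1) = 3·(3·3^r) ≥ 3·(40r^2 + 19r).
Also, for r ≥ 6 we have 3·(40r^2 + 19r) ≥ 40(r+1)^2 + 19(r+1), since 3·(40r^2 + 19r) − (40(r+1)^2 + 19(r+1)) = 80r^2 - 42r - 59, which is nonnegative for all r ≥ 6.
Combining, 3·3^(r + 1) ≥ 40(r+1)^2 + 19(r+1).
By the principle of mathematical induction, the result holds for all m ≥ 6.
Hence the smallest such n_0 is 6.

n_0 = 6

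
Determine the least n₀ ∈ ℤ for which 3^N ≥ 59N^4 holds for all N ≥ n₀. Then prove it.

n₀ = 14

At N = 13: 1594323 < 1685099, so the inequality fails and n₀ ≥ 14. We prove 3^N ≥ 59N^4 for all N ≥ 14.
When N = 14: 3^N = 4782969 and 59N^4 = 2266544, so 4782969 ≥ 2266544.
Inductive step: suppose the statement holds for some k ≥ 14, so 3^k ≥ 59k^4.
Then 3^(k + 1) = 3·(3^k) ≥ 3·(59k^4).
Also, for k ≥ 14 we have 3·(59k^4) ≥ 59(k+1)^4, since 3 ≥ (1 + 1/k)^4 for all k ≥ 14.
Combining, 3^(k + 1) ≥ 59(k+1)^4.
By the principle of mathematical induction, the result holds for all N ≥ 14.
Hence the smallest such n₀ is 14.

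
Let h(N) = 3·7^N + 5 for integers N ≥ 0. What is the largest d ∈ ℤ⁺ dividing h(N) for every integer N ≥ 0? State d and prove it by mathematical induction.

d = 2

Computing the first values: h(0) = 8 and h(1) = 26; gcd(8, 26) = 2, so d ≤ 2.
We prove 2 | 3·7^N + 5 for all N ≥ 0 by induction on N.
For the base case N = 0: h(0) = 8 = 2·(4), so 2 | h(0).
Inductive step: suppose the statement holds for some m ≥ 0, i.e. 2 | h(m). Then
h(m+1) = 3·7^(m+1) + 5 = 7·(3·7^m + 5) - 30 = 7·h(m) - 30. The first term is divisible by 2 by the inductive hypothesis, and -30 is divisible by 2. Hence 2 | h(m+1).
By the principle of mathematical induction, the result holds for all N ≥ 0.
Therefore the largest such d is 2.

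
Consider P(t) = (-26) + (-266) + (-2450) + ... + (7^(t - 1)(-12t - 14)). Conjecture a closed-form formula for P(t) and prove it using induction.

We claim P(t) = -2·7^t(t + 1) + 2 for all t ≥ 1.
For the base case t = 1: P(1) = -26, and the closed form gives -26. They agree.
Inductive step: assume the claim holds for t = m, so P(m) = -2·7^m(m + 1) + 2.
Then P(m+1) = P(m) + (7^m(-12m - 26)) = (-2·7^m(m + 1) + 2) + (7^m(-12m - 26)).
Simplifying, P(m+1) = -14·7^m·m - 28·7^m + 2 = -2·7^(m+1)((m+1) + 1) + 2,
which is the closed form with t = m+1.
This completes the induction.

P(t) = -2·7^t(t + 1) + 2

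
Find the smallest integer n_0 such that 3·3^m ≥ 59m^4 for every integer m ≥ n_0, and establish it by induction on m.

n_0 = 12

At m = 11: 531441 < 863819, so the inequality fails and n_0 ≥ 12. We prove 3·3^m ≥ 59m^4 for all m ≥ 12.
Base case (m = 12): 3·3^m = 1594323 and 59m^4 = 1223424, so 1594323 ≥ 1223424.
Inductive step: assume the claim holds for m = r, so 3·3^r ≥ 59r^4.
Then 3·3^(r + 1) = 3·(3·3^r) ≥ 3·(59r^4).
Also, for r ≥ 12 we have 3·(59r^4) ≥ 59(r+1)^4, since 3 ≥ (1 + 1/r)^4 for all r ≥ 12.
Combining, 3·3^(r + 1) ≥ 59(r+1)^4.
By the principle of mathematical induction, the result holds for all m ≥ 12.
Hence the smallest such n_0 is 12.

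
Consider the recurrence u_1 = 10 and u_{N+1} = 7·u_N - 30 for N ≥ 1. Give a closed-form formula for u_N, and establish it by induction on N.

Computing the first terms: u_1 = 10, u_2 = 40, u_3 = 250. This suggests u_N = 5·7^(N - 1) + 5.
When N = 1: the formula gives 10 = 10 = u_1.
Inductive step: assume the claim holds for N = r, so u_r = 5·7^(r - 1) + 5.
Then u_{r+1} = 7·u_r - 30 = 7·(5·7^(r - 1) + 5) - 30 = 5·7^r + 5 = 5·7^((r+1) - 1) + 5,
which is the claimed formula at N = r+1.
This completes the induction.

u_N = 5·7^(N - 1) + 5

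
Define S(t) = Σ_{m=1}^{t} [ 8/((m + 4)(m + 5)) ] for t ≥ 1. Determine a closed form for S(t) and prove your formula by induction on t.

S(t) = 8t/(5(t + 5))

We claim S(t) = 8t/(5(t + 5)) for all t ≥ 1.
Base step (t = 1): S(1) = 4/15, and the closed form gives 4/15. They agree.
For the inductive step, assume it holds for an arbitrary m ≥ 1, so S(m) = 8m/(5(m + 5)).
Then S(m+1) = S(m) + (8/((m + 5)(m + 6))) = (8m/(5(m + 5))) + (8/((m + 5)(m + 6))).
Simplifying, S(m+1) = 8(m + 1)/(5(m + 6)) = 8(m+1)/(5((m+1) + 5)),
which is the closed form with t = m+1.
By induction, the statement is established for all t ≥ 1.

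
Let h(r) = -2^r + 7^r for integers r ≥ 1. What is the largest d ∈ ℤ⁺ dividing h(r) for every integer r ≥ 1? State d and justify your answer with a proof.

d = 5

Computing the first values: h(1) = 5 and h(2) = 45; gcd(5, 45) = 5, so d ≤ 5.
We prove 5 | -2^r + 7^r for all r ≥ 1 by induction on r.
For the base case r = 1: h(1) = 5 = 5·(1), so 5 | h(1).
For the inductive step, assume it holds for an arbitrary m ≥ 1, i.e. 5 | h(m). Then
7^{m+1} − 2^{m+1} = 7·7^m − 2·2^m = 7·(7^m − 2^m) + (5)·2^m. The first term is divisible by 5 by the inductive hypothesis, and the second term (5)·2^m is divisible by 5 since 5 | 5. Hence 5 | h(m+1).
By the principle of mathematical induction, the result holds for all r ≥ 1.
Therefore the largest such d is 5.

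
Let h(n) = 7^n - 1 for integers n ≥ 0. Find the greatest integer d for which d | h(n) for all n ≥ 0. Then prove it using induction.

Computing the first values: h(0) = 0 and h(1) = 6; gcd(0, 6) = 6, so d ≤ 6.
We prove 6 | 7^n - 1 for all n ≥ 0 by induction on n.
Base step (n = 0): h(0) = 0 = 6·(0), so 6 | h(0).
Inductive step: assume the claim holds for n = r, i.e. 6 | h(r). Then
h(r+1) = 7^(r+1) - 1 = 7·(7^r - 1) + 6 = 7·h(r) + 6. The first term is divisible by 6 by the inductive hypothesis, and 6 is divisible by 6. Hence 6 | h(r+1).
By the principle of mathematical induction, the result holds for all n ≥ 0.
Therefore the largest such d is 6.

d = 6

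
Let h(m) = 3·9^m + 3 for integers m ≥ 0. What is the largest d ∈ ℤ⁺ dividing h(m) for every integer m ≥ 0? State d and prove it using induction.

Computing the first values: h(0) = 6 and h(1) = 30; gcd(6, 30) = 6, so d ≤ 6.
We prove 6 | 3·9^m + 3 for all m ≥ 0 by induction on m.
For the base case m = 0: h(0) = 6 = 6·(1), so 6 | h(0).
Inductive step: suppose the statement holds for some p ≥ 0, i.e. 6 | h(p). Then
h(p+1) = 3·9^(p+1) + 3 = 9·(3·9^p + 3) - 24 = 9·h(p) - 24. The first term is divisible by 6 by the inductive hypothesis, and -24 is divisible by 6. Hence 6 | h(p+1).
This completes the induction.
Therefore the largest such d is 6.

d = 6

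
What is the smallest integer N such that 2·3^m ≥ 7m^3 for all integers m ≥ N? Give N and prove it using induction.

N = 7

At m = 6: 1458 < 1512, so the inequality fails and N ≥ 7. We prove 2·3^m ≥ 7m^3 for all m ≥ 7.
Base case (m = 7): 2·3^m = 4374 and 7m^3 = 2401, so 4374 ≥ 2401.
Suppose the result is true for m = j, so 2·3^j ≥ 7j^3.
Then 2·3^(j + 1) = 3·(2·3^j) ≥ 3·(7j^3).
Also, for j ≥ 7 we have 3·(7j^3) ≥ 7(j+1)^3, since 3 ≥ (1 + 1/j)^3 for all j ≥ 7.
Combining, 2·3^(j + 1) ≥ 7(j+1)^3.
By induction, the statement is established for all m ≥ 7.
Hence the smallest such N is 7.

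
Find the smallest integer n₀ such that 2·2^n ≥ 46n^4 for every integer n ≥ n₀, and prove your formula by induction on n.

n₀ = 23

At n = 22: 8388608 < 10775776, so the inequality fails and n₀ ≥ 23. We prove 2·2^n ≥ 46n^4 for all n ≥ 23.
When n = 23: 2·2^n = 16777216 and 46n^4 = 12872686, so 16777216 ≥ 12872686.
Suppose the result is true for n = i, so 2·2^i ≥ 46i^4.
Then 2·2^(i + 1) = 2·(2·2^i) ≥ 2·(46i^4).
Also, for i ≥ 23 we have 2·(46i^4) ≥ 46(i+1)^4, since 2 ≥ (1 + 1/i)^4 for all i ≥ 23.
Combining, 2·2^(i + 1) ≥ 46(i+1)^4.
By the principle of mathematical induction, the result holds for all n ≥ 23.
Hence the smallest such n₀ is 23.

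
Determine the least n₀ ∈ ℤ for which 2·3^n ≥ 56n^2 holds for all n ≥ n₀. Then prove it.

n₀ = 7

At n = 6: 1458 < 2016, so the inequality fails and n₀ ≥ 7. We prove 2·3^n ≥ 56n^2 for all n ≥ 7.
Base step (n = 7): 2·3^n = 4374 and 56n^2 = 2744, so 4374 ≥ 2744.
Inductive step: suppose the statement holds for some r ≥ 7, so 2·3^r ≥ 56r^2.
Then 2·3^(r + 1) = 3·(2·3^r) ≥ 3·(56r^2).
Also, for r ≥ 7 we have 3·(56r^2) ≥ 56(r+1)^2, since 3 ≥ (1 + 1/r)^2 for all r ≥ 7.
Combining, 2·3^(r + 1) ≥ 56(r+1)^2.
By the principle of mathematical induction, the result holds for all n ≥ 7.
Hence the smallest such n₀ is 7.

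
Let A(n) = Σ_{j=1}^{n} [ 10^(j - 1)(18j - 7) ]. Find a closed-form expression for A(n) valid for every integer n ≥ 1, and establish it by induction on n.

We claim A(n) = 10^n(2n - 1) + 1 for all n ≥ 1.
Base step (n = 1): A(1) = 11, and the closed form gives 11. They agree.
Inductive step: assume the claim holds for n = j, so A(j) = 10^j(2j - 1) + 1.
Then A(j+1) = A(j) + (10^j(18j + 11)) = (10^j(2j - 1) + 1) + (10^j(18j + 11)).
Simplifying, A(j+1) = 20·10^j·j + 10·10^j + 1 = 10^(j+1)(2(j+1) - 1) + 1,
which is the closed form with n = j+1.
This completes the induction.

A(n) = 10^n(2n - 1) + 1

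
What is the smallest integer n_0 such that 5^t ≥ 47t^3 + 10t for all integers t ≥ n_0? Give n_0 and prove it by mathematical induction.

n_0 = 6

At t = 5: 3125 < 5925, so the inequality fails and n_0 ≥ 6. We prove 5^t ≥ 47t^3 + 10t for all t ≥ 6.
When t = 6: 5^t = 15625 and 47t^3 + 10t = 10212, so 15625 ≥ 10212.
Suppose the result is true for t = p, so 5^p ≥ 47p^3 + 10p.
Then 5^(p + 1) = 5·(5^p) ≥ 5·(47p^3 + 10p).
Also, for p ≥ 6 we have 5·(47p^3 + 10p) ≥ 47(p+1)^3 + 10(p+1), since 5·(47p^3 + 10p) − (47(p+1)^3 + 10(p+1)) = 188p^3 - 141p^2 - 101p - 57, which is nonnegative for all p ≥ 6.
Combining, 5^(p + 1) ≥ 47(p+1)^3 + 10(p+1).
By induction, the statement is established for all t ≥ 6.
Hence the smallest such n_0 is 6.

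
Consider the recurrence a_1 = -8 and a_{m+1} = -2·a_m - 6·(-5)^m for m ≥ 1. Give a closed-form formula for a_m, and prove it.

a_m = -(-2)^m + 2(-5)^m

Computing the first terms: a_1 = -8, a_2 = 46, a_3 = -242. This suggests a_m = -(-2)^m + 2(-5)^m.
For the base case m = 1: the formula gives -8 = -8 = a_1.
Suppose the result is true for m = r, so a_r = -(-2)^r + 2(-5)^r.
Then a_{r+1} = -2·a_r - 6·(-5)^r = -2·(-(-2)^r + 2(-5)^r) - 6·(-5)^r = -(-2)^(r + 1) + 2(-5)^(r + 1),
which is the claimed formula at m = r+1.
By induction, the statement is established for all m ≥ 1.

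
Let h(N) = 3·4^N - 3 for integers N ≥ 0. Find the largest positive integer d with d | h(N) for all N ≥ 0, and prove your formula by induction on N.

Computing the first values: h(0) = 0 and h(1) = 9; gcd(0, 9) = 9, so d ≤ 9.
We prove 9 | 3·4^N - 3 for all N ≥ 0 by induction on N.
Base step (N = 0): h(0) = 0 = 9·(0), so 9 | h(0).
For the inductive step, assume it holds for an arbitrary i ≥ 0, i.e. 9 | h(i). Then
h(i+1) = 3·4^(i+1) - 3 = 4·(3·4^i - 3) + 9 = 4·h(i) + 9. The first term is divisible by 9 by the inductive hypothesis, and 9 is divisible by 9. Hence 9 | h(i+1).
By the principle of mathematical induction, the result holds for all N ≥ 0.
Therefore the largest such d is 9.

d = 9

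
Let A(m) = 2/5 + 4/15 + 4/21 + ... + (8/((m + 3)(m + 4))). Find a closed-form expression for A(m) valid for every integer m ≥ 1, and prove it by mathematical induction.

We claim A(m) = 2m/(m + 4) for all m ≥ 1.
For the base case m = 1: A(1) = 2/5, and the closed form gives 2/5. They agree.
Inductive step: assume the claim holds for m = r, so A(r) = 2r/(r + 4).
Then A(r+1) = A(r) + (8/((r + 4)(r + 5))) = (2r/(r + 4)) + (8/((r + 4)(r + 5))).
Simplifying, A(r+1) = 2(r + 1)/(r + 5) = 2(r+1)/((r+1) + 4),
which is the closed form with m = r+1.
By induction, the statement is established for all m ≥ 1.

A(m) = 2m/(m + 4)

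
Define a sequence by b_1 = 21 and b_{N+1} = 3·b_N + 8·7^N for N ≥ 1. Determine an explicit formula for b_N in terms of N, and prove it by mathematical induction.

b_N = 7·3^(N - 1) + 2·7^N

Computing the first terms: b_1 = 21, b_2 = 119, b_3 = 749. This suggests b_N = 7·3^(N - 1) + 2·7^N.
When N = 1: the formula gives 21 = 21 = b_1.
Inductive step: assume the claim holds for N = j, so b_j = 7·3^(j - 1) + 2·7^j.
Then b_{j+1} = 3·b_j + 8·7^j = 3·(7·3^(j - 1) + 2·7^j) + 8·7^j = 7·3^j + 2·7^(j + 1) = 7·3^((j+1) - 1) + 2·7^(j+1),
which is the claimed formula at N = j+1.
By induction, the statement is established for all N ≥ 1.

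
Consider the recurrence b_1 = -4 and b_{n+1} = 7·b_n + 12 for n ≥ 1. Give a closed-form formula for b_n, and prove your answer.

Computing the first terms: b_1 = -4, b_2 = -16, b_3 = -100. This suggests b_n = -2·7^(n - 1) - 2.
Base step (n = 1): the formula gives -4 = -4 = b_1.
Inductive step: suppose the statement holds for some p ≥ 1, so b_p = -2·7^(p - 1) - 2.
Then b_{p+1} = 7·b_p + 12 = 7·(-2·7^(p - 1) - 2) + 12 = -2·7^p - 2 = -2·7^((p+1) - 1) - 2,
which is the claimed formula at n = p+1.
By the principle of mathematical induction, the result holds for all n ≥ 1.

b_n = -2·7^(n - 1) - 2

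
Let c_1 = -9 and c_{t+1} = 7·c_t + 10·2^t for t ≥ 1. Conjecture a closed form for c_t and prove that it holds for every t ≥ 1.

Computing the first terms: c_1 = -9, c_2 = -43, c_3 = -261. This suggests c_t = -2^(t + 1) - 5·7^(t - 1).
For the base case t = 1: the formula gives -9 = -9 = c_1.
Inductive step: assume the claim holds for t = m, so c_m = -2^(m + 1) - 5·7^(m - 1).
Then c_{m+1} = 7·c_m + 10·2^m = 7·(-2^(m + 1) - 5·7^(m - 1)) + 10·2^m = -2^(m + 2) - 5·7^m = -2^((m+1) + 1) - 5·7^((m+1) - 1),
which is the claimed formula at t = m+1.
By the principle of mathematical induction, the result holds for all t ≥ 1.

c_t = -2^(t + 1) - 5·7^(t - 1)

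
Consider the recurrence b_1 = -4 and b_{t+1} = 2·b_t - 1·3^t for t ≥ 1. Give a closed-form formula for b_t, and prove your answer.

b_t = -2^(t - 1) - 3^t

Computing the first terms: b_1 = -4, b_2 = -11, b_3 = -31. This suggests b_t = -2^(t - 1) - 3^t.
For the base case t = 1: the formula gives -4 = -4 = b_1.
Suppose the result is true for t = p, so b_p = -2^(p - 1) - 3^p.
Then b_{p+1} = 2·b_p - 1·3^p = 2·(-2^(p - 1) - 3^p) - 1·3^p = -2^p - 3^(p + 1) = -2^((p+1) - 1) - 3^(p+1),
which is the claimed formula at t = p+1.
This completes the induction.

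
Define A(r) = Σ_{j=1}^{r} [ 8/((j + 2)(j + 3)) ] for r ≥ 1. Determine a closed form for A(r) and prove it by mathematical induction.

A(r) = 8r/(3(r + 3))

We claim A(r) = 8r/(3(r + 3)) for all r ≥ 1.
When r = 1: A(1) = 2/3, and the closed form gives 2/3. They agree.
Inductive step: assume the claim holds for r = j, so A(j) = 8j/(3(j + 3)).
Then A(j+1) = A(j) + (8/((j + 3)(j + 4))) = (8j/(3(j + 3))) + (8/((j + 3)(j + 4))).
Simplifying, A(j+1) = 8(j + 1)/(3(j + 4)) = 8(j+1)/(3((j+1) + 3)),
which is the closed form with r = j+1.
This completes the induction.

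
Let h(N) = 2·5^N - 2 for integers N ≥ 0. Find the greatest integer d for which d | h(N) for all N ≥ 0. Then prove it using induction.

d = 8

Computing the first values: h(0) = 0 and h(1) = 8; gcd(0, 8) = 8, so d ≤ 8.
We prove 8 | 2·5^N - 2 for all N ≥ 0 by induction on N.
When N = 0: h(0) = 0 = 8·(0), so 8 | h(0).
Inductive step: assume the claim holds for N = m, i.e. 8 | h(m). Then
h(m+1) = 2·5^(m+1) - 2 = 5·(2·5^m - 2) + 8 = 5·h(m) + 8. The first term is divisible by 8 by the inductive hypothesis, and 8 is divisible by 8. Hence 8 | h(m+1).
Hence, by induction on N, the claim holds for every N ≥ 0.
Therefore the largest such d is 8.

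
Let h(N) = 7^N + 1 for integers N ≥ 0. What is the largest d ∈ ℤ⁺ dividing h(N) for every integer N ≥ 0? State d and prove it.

Computing the first values: h(0) = 2 and h(1) = 8; gcd(2, 8) = 2, so d ≤ 2.
We prove 2 | 7^N + 1 for all N ≥ 0 by induction on N.
Base case (N = 0): h(0) = 2 = 2·(1), so 2 | h(0).
Inductive step: assume the claim holds for N = i, i.e. 2 | h(i). Then
h(i+1) = 7^(i+1) + 1 = 7·(7^i + 1) - 6 = 7·h(i) - 6. The first term is divisible by 2 by the inductive hypothesis, and -6 is divisible by 2. Hence 2 | h(i+1).
By induction, the statement is established for all N ≥ 0.
Therefore the largest such d is 2.

d = 2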